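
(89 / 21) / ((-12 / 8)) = -178 / 63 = -2.83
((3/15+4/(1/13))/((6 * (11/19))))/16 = 1653/1760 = 0.94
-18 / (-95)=18 / 95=0.19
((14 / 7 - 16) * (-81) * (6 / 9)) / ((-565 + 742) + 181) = 378 / 179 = 2.11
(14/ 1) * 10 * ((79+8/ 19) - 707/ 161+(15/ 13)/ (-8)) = 119118895/ 11362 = 10483.97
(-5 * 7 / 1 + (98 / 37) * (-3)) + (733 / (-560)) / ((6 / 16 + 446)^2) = -709204868699 / 16513893095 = -42.95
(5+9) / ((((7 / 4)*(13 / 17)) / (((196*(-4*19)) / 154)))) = -144704 / 143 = -1011.92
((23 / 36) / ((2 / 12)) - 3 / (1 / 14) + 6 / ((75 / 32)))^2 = 28526281 / 22500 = 1267.83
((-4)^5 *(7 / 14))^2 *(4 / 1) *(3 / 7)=3145728 / 7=449389.71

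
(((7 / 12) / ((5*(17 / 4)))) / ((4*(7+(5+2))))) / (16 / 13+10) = 13 / 297840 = 0.00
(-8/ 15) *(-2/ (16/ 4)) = 4/ 15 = 0.27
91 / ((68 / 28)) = 637 / 17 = 37.47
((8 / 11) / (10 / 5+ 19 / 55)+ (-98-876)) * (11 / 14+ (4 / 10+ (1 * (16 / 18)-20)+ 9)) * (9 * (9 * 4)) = 4237695228 / 1505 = 2815744.34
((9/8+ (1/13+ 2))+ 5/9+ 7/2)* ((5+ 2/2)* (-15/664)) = -33965/34528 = -0.98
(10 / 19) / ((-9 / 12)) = -40 / 57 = -0.70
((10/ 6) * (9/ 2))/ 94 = 15/ 188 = 0.08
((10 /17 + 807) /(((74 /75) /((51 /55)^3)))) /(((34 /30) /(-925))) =-1417862475 /2662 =-532630.53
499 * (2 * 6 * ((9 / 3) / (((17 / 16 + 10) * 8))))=11976 / 59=202.98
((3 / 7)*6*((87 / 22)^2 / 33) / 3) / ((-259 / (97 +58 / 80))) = -29587221 / 193048240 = -0.15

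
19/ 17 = 1.12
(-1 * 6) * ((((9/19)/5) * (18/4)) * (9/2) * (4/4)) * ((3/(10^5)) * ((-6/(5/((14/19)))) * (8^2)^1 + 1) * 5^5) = 34648641/577600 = 59.99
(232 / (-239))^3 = -12487168 / 13651919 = -0.91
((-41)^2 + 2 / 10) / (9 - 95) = -4203 / 215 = -19.55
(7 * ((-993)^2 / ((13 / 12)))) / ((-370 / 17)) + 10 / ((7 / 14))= -703990886 / 2405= -292719.70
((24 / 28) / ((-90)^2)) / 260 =1 / 2457000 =0.00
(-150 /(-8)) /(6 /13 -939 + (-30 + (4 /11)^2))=-117975 /6093212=-0.02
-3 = -3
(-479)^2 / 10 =229441 / 10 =22944.10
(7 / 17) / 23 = 0.02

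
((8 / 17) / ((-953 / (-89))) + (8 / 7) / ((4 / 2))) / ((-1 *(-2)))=34894 / 113407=0.31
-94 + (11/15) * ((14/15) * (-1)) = -21304/225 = -94.68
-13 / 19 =-0.68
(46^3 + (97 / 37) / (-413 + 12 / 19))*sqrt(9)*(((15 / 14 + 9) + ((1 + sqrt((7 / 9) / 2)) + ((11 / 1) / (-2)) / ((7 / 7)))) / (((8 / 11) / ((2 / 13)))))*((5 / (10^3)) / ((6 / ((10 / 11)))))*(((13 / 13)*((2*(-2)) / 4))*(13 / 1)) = -1100471497203 / 324682400 - 28217217877*sqrt(14) / 278299200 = -3768.75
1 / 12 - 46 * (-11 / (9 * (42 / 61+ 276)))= 87049 / 303804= 0.29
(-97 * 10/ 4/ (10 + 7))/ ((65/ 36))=-1746/ 221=-7.90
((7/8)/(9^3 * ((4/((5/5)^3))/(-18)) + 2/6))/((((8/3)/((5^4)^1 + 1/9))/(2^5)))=-203/5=-40.60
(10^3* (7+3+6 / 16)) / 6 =10375 / 6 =1729.17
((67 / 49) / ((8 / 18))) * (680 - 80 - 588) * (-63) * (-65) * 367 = 388383255 / 7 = 55483322.14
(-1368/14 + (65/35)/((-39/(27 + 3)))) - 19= -827/7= -118.14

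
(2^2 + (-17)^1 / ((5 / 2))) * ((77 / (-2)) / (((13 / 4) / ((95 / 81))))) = 40964 / 1053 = 38.90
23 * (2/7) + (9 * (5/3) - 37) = -108/7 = -15.43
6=6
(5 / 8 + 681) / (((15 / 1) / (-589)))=-3211817 / 120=-26765.14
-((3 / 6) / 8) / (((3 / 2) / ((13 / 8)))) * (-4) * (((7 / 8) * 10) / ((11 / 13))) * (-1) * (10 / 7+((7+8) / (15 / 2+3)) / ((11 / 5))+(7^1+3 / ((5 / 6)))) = -274963 / 7744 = -35.51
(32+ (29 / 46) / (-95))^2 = 19547115721 / 19096900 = 1023.58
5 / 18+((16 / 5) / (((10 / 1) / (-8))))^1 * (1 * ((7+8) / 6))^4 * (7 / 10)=-1255 / 18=-69.72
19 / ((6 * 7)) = 19 / 42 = 0.45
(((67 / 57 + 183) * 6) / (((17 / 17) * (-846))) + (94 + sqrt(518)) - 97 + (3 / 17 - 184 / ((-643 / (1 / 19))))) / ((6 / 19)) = -180742231 / 13871439 + 19 * sqrt(518) / 6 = 59.04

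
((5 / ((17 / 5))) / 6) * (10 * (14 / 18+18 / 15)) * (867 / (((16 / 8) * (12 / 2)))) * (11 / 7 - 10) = -2231675 / 756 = -2951.95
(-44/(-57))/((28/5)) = 55/399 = 0.14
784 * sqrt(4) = 1568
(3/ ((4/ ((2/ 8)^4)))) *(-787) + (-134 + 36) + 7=-95545/ 1024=-93.31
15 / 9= 5 / 3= 1.67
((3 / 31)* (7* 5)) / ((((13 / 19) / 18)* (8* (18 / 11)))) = 21945 / 3224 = 6.81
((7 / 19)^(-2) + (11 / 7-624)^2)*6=113902860 / 49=2324548.16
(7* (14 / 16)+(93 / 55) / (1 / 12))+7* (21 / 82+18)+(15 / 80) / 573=1062696841 / 6891280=154.21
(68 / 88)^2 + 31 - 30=773 / 484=1.60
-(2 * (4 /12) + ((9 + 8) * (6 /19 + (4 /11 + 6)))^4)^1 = -951609162860504450 /5724089283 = -166246387.12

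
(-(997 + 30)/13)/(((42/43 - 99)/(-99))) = -112101/1405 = -79.79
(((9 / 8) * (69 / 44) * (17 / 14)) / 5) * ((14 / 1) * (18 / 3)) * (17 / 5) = 538407 / 4400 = 122.37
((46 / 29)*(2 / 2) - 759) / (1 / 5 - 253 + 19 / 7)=768775 / 253837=3.03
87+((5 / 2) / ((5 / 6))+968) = 1058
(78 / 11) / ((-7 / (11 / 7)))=-78 / 49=-1.59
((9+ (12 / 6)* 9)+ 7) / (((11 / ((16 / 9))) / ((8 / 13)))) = 4352 / 1287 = 3.38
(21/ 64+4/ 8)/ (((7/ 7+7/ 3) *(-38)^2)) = 159/ 924160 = 0.00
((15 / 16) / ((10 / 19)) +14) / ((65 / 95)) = 9595 / 416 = 23.06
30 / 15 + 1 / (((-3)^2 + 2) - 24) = 25 / 13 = 1.92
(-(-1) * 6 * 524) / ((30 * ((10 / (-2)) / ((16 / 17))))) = -8384 / 425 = -19.73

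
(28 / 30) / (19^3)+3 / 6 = 102913 / 205770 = 0.50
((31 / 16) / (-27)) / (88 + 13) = -31 / 43632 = -0.00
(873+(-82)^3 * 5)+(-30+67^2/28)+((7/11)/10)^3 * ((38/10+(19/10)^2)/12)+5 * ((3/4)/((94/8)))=-482711194354026791/175159600000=-2755836.36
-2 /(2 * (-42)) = 1 /42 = 0.02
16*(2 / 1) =32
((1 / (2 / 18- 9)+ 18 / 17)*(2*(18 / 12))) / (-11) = -351 / 1360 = -0.26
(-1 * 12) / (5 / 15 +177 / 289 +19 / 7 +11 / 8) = -582624 / 244463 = -2.38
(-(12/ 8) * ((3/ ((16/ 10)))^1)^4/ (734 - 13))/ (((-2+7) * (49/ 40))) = -0.00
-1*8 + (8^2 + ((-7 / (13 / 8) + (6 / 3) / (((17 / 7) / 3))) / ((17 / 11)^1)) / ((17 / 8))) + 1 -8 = 3093853 / 63869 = 48.44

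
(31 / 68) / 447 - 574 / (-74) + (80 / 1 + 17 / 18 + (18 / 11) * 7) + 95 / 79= 297182194823 / 2931967764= 101.36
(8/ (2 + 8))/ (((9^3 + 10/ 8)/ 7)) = 112/ 14605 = 0.01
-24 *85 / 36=-170 / 3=-56.67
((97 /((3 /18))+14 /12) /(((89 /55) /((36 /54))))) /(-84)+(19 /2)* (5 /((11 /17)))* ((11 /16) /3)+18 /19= 152488051 /10227168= 14.91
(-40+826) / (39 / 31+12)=8122 / 137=59.28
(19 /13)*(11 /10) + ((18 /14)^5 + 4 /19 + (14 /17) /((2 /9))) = 6377968809 /705725930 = 9.04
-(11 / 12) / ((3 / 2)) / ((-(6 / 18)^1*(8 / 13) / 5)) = 715 / 48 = 14.90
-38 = -38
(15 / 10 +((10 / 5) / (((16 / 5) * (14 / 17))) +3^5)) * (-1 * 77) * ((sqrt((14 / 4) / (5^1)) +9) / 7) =-2719431 / 112 - 302159 * sqrt(70) / 1120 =-26537.82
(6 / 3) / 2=1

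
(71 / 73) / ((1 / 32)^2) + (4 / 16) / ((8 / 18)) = 1163921 / 1168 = 996.51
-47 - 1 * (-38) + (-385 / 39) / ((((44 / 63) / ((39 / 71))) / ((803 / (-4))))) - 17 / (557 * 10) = 4902679279 / 3163760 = 1549.64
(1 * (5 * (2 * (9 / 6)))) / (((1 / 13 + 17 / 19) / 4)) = 247 / 4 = 61.75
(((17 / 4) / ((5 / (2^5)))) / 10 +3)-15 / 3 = 18 / 25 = 0.72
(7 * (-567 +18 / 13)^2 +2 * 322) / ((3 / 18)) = 2271450594 / 169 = 13440536.06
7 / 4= 1.75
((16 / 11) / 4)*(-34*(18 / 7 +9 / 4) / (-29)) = 4590 / 2233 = 2.06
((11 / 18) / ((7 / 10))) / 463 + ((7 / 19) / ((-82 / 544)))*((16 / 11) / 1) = -3.55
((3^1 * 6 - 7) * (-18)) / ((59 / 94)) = -18612 / 59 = -315.46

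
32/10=16/5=3.20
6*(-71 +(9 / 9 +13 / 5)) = -2022 / 5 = -404.40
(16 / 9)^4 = 65536 / 6561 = 9.99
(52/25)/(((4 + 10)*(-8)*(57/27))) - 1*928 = -12342517/13300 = -928.01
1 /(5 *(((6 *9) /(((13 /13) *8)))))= 4 /135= 0.03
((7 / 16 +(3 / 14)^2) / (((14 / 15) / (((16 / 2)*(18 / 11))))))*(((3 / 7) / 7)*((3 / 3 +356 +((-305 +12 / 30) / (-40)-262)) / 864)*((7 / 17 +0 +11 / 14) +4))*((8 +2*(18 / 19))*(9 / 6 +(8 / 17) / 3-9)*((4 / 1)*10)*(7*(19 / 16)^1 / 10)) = -619.08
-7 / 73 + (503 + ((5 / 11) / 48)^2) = 10234720033 / 20351232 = 502.90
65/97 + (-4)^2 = 1617/97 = 16.67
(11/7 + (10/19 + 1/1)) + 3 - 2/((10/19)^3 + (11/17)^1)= 6279963/1756531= 3.58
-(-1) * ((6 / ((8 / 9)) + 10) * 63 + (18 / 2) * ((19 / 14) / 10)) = 73953 / 70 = 1056.47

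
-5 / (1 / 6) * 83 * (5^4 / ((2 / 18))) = -14006250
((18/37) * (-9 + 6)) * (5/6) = -45/37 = -1.22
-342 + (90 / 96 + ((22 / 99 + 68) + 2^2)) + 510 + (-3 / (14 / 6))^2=1713287 / 7056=242.81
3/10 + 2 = 23/10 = 2.30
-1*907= -907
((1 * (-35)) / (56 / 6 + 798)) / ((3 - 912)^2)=-5 / 95297742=-0.00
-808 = -808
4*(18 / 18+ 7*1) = 32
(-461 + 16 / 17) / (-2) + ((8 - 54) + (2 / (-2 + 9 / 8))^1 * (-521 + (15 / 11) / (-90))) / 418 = 382086049 / 1641486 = 232.77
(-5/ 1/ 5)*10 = -10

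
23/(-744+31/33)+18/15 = 143331/122605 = 1.17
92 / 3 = 30.67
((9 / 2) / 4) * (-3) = -27 / 8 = -3.38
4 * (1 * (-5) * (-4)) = 80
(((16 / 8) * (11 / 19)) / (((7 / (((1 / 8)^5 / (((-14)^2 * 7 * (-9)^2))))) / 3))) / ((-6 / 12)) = -11 / 40360771584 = -0.00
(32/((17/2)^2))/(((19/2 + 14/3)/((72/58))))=27648/712385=0.04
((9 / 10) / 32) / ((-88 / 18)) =-81 / 14080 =-0.01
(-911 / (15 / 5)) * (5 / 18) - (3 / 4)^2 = -36683 / 432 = -84.91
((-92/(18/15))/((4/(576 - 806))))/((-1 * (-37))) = 119.14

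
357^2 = 127449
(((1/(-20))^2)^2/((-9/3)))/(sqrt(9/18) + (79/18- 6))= 0.00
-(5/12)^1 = -5/12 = -0.42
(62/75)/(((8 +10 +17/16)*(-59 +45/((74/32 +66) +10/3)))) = -3411488/4591950375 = -0.00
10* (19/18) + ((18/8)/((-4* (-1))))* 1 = 1601/144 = 11.12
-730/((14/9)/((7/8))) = -3285/8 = -410.62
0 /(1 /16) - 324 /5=-324 /5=-64.80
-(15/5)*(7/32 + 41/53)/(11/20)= -2295/424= -5.41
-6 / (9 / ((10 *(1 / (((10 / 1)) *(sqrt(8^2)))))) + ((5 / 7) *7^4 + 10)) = -2 / 599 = -0.00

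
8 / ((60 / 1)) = 2 / 15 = 0.13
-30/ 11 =-2.73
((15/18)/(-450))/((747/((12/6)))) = -1/201690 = -0.00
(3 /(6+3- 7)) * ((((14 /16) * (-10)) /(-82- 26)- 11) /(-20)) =4717 /5760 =0.82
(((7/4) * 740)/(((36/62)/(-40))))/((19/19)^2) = -802900/9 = -89211.11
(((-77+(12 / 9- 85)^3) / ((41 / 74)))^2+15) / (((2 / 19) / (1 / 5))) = 5204794087689448913 / 2450898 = 2123627375635.15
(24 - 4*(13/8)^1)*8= 140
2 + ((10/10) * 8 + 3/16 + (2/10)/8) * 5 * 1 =689/16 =43.06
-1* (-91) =91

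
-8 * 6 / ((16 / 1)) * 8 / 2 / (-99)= 4 / 33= 0.12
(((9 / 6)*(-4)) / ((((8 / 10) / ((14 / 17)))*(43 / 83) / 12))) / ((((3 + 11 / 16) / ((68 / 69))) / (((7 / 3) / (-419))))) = 5205760 / 24449069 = 0.21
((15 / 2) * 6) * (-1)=-45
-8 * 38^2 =-11552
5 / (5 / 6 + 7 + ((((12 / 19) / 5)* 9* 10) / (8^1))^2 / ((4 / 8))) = 2166 / 5143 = 0.42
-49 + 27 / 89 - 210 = -23024 / 89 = -258.70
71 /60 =1.18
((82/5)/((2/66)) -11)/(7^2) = 2651/245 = 10.82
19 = 19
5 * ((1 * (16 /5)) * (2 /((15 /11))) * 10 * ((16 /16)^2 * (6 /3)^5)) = 22528 /3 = 7509.33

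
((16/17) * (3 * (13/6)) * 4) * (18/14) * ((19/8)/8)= 2223/238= 9.34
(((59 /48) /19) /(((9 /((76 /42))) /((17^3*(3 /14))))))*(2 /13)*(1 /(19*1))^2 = 289867 /49670712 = 0.01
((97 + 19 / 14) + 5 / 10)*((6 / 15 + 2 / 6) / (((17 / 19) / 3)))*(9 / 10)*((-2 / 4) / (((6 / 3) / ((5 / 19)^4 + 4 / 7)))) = -9002961693 / 285677350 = -31.51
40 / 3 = 13.33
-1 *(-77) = 77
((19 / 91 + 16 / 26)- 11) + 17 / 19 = -9.28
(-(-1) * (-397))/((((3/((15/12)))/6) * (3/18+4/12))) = -1985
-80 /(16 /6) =-30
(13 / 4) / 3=13 / 12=1.08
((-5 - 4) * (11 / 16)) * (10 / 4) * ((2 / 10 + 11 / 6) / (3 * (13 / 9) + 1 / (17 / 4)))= -102663 / 14912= -6.88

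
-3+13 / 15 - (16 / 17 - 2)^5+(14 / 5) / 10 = -55642523 / 106489275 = -0.52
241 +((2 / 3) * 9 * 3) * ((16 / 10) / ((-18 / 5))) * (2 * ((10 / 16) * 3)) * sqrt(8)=241 - 60 * sqrt(2)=156.15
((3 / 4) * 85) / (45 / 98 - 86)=-12495 / 16766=-0.75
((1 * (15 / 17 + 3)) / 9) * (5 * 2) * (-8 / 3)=-1760 / 153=-11.50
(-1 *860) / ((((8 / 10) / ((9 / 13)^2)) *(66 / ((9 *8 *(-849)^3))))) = 639437055200100 / 1859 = 343968292200.16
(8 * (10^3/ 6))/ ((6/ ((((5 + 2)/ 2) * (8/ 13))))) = 56000/ 117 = 478.63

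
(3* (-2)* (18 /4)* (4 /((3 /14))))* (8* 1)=-4032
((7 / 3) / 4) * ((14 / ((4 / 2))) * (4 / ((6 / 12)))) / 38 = 49 / 57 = 0.86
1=1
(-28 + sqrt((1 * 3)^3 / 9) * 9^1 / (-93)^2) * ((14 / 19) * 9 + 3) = -5124 / 19 + 183 * sqrt(3) / 18259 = -269.67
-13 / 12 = -1.08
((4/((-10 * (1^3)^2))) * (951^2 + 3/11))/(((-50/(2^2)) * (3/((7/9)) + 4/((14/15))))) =92851864/26125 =3554.14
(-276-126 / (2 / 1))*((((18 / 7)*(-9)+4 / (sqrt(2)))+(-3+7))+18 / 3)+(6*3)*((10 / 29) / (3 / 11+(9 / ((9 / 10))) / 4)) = 55199292 / 12383-678*sqrt(2) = 3498.83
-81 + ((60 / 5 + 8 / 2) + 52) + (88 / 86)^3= -948407 / 79507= -11.93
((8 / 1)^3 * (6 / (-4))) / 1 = -768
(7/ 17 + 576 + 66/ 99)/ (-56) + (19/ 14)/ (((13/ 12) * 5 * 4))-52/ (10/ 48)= -48237131/ 185640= -259.84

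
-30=-30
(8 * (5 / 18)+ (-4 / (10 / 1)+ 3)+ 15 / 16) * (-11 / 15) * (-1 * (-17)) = -775489 / 10800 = -71.80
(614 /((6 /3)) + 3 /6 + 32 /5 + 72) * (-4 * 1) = -7718 /5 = -1543.60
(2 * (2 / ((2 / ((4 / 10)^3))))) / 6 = 8 / 375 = 0.02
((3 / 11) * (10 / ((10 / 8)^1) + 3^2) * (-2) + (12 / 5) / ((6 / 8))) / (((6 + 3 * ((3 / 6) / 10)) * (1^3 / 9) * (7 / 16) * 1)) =-64128 / 3157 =-20.31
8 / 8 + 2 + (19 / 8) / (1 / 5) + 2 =135 / 8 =16.88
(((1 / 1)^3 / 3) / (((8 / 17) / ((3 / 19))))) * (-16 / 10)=-17 / 95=-0.18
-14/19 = -0.74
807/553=1.46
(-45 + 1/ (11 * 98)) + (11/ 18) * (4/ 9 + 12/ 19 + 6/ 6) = -36275278/ 829521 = -43.73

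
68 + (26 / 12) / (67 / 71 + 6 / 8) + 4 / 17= 131174 / 1887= 69.51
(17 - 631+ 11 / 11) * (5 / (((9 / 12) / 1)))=-12260 / 3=-4086.67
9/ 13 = 0.69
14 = 14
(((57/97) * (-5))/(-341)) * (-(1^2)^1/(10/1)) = -57/66154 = -0.00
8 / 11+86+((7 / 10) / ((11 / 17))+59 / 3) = 35467 / 330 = 107.48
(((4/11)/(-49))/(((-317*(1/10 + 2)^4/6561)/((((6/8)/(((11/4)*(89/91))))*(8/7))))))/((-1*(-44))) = 252720000/4417896776447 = 0.00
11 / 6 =1.83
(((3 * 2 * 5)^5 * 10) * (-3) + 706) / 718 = -364499647 / 359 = -1015319.35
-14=-14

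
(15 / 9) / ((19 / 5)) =25 / 57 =0.44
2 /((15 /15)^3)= 2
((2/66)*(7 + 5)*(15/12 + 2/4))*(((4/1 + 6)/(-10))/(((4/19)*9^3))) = -133/32076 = -0.00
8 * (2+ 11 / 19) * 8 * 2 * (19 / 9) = 6272 / 9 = 696.89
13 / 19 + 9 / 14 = 1.33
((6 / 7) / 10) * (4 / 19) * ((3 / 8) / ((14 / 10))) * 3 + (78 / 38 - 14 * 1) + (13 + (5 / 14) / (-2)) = 3309 / 3724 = 0.89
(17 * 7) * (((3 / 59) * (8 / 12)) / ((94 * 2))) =119 / 5546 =0.02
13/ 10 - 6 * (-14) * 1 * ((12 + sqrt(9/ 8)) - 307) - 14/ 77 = -24689.79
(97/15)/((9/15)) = 97/9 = 10.78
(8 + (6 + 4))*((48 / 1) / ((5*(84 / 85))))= 1224 / 7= 174.86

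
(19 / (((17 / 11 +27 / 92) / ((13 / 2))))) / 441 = 124982 / 820701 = 0.15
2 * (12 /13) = 24 /13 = 1.85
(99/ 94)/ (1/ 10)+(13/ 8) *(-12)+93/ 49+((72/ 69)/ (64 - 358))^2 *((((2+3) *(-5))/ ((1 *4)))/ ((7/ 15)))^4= -15284362987545/ 2293283956208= -6.66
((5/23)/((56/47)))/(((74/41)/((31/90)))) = 59737/1715616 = 0.03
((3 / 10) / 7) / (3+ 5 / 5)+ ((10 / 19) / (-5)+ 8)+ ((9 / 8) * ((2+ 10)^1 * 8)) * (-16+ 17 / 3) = -5895063 / 5320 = -1108.09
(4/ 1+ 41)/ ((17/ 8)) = 360/ 17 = 21.18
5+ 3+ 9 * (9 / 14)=193 / 14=13.79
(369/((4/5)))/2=1845/8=230.62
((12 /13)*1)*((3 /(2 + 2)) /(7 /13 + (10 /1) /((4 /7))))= 18 /469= 0.04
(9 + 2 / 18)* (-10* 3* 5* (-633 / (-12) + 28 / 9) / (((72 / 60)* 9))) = -10306375 / 1458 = -7068.84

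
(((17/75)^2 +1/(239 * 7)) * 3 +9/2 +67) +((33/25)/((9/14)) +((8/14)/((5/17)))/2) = 66932567/896250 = 74.68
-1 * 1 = -1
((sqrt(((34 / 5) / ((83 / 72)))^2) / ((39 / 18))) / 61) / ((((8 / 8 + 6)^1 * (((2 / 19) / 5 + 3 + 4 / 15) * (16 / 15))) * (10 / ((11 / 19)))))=45441 / 431706821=0.00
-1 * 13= -13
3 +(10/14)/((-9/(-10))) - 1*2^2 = -13/63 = -0.21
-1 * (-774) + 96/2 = 822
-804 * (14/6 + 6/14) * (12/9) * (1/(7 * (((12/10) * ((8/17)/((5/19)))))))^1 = -1651550/8379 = -197.11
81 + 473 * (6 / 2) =1500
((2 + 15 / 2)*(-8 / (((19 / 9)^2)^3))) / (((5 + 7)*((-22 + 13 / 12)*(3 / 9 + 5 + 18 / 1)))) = 0.00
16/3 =5.33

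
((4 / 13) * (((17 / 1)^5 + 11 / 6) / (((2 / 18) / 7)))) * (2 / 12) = 59634071 / 13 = 4587236.23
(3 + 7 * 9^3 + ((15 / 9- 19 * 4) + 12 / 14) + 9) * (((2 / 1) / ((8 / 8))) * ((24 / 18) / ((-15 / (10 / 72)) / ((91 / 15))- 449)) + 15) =202303076144 / 2676177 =75594.06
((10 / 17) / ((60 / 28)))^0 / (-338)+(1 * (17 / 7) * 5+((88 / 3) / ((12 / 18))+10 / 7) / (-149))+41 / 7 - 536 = -182721139 / 352534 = -518.31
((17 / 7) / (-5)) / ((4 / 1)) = -17 / 140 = -0.12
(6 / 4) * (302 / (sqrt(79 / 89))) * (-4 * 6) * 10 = -115396.04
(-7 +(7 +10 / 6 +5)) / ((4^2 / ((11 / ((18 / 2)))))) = 55 / 108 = 0.51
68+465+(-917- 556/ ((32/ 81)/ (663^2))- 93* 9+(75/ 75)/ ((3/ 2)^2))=-44542054219/ 72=-618639641.93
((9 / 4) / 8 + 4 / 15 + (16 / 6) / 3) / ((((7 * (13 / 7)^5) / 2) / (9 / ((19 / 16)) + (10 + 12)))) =1395914989 / 2539644120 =0.55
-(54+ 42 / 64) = -1749 / 32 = -54.66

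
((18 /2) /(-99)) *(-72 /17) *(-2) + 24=4344 /187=23.23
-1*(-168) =168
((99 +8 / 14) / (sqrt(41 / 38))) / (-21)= -17*sqrt(1558) / 147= -4.56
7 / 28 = 1 / 4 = 0.25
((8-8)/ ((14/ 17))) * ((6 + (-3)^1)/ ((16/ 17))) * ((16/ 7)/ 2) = 0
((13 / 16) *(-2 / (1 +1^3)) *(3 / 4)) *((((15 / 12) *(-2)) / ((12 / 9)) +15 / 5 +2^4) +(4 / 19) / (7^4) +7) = -343375461 / 23356928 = -14.70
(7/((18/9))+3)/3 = 13/6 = 2.17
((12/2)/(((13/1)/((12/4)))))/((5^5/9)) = 162/40625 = 0.00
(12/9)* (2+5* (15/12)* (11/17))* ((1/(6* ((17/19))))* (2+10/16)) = 18221/4624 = 3.94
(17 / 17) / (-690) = -1 / 690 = -0.00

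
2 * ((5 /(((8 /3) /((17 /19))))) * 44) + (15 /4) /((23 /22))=151.22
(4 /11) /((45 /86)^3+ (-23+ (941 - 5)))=2544224 /6388912783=0.00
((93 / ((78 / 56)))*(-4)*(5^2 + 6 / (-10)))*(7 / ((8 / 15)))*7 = -7783356 / 13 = -598719.69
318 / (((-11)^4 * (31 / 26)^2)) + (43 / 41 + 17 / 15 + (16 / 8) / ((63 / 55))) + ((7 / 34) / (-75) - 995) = -30615200689551437 / 30891390695550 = -991.06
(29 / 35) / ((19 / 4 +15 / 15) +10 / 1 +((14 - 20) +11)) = 116 / 2905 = 0.04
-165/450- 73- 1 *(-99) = 25.63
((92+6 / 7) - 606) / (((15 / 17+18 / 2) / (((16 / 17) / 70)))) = -3592 / 5145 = -0.70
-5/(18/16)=-40/9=-4.44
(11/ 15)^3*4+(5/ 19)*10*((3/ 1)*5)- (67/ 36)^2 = 115694113/ 3078000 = 37.59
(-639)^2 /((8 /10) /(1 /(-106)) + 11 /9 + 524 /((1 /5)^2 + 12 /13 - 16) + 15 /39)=-3459.15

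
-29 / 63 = -0.46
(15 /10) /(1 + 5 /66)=99 /71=1.39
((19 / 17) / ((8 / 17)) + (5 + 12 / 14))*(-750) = -172875 / 28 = -6174.11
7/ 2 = 3.50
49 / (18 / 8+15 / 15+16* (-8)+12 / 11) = -2156 / 5441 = -0.40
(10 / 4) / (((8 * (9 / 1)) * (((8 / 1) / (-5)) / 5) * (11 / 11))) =-125 / 1152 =-0.11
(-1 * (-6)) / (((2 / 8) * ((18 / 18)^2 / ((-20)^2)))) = 9600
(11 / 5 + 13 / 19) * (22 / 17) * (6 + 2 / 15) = 554576 / 24225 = 22.89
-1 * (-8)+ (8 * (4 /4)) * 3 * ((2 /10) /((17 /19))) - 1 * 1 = 1051 /85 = 12.36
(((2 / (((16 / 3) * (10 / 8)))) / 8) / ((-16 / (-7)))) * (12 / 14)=9 / 640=0.01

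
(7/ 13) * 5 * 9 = 24.23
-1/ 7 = -0.14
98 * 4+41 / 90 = 35321 / 90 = 392.46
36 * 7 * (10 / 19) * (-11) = -27720 / 19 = -1458.95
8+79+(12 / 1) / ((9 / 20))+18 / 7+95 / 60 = 3299 / 28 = 117.82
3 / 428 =0.01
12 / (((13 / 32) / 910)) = 26880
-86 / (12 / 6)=-43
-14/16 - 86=-695/8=-86.88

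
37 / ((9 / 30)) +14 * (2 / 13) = 4894 / 39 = 125.49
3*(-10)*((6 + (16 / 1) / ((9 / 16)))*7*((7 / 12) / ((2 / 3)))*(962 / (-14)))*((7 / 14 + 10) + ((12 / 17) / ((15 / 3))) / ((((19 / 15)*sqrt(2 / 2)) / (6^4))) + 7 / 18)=589153367075 / 8721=67555712.31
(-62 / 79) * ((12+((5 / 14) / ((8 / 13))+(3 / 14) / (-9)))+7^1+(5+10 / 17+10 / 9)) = -13947551 / 676872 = -20.61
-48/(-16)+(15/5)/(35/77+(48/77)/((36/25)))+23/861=27583/4305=6.41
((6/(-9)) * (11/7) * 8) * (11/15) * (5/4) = -7.68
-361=-361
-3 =-3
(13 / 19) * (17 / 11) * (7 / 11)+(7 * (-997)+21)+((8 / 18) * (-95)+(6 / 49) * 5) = -6998.94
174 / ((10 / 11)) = 957 / 5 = 191.40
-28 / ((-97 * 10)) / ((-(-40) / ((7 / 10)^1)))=49 / 97000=0.00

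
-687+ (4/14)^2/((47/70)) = -225983/329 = -686.88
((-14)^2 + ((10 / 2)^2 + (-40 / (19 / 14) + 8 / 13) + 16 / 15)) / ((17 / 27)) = 6442533 / 20995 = 306.86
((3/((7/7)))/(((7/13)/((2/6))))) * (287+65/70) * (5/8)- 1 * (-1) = 262799/784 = 335.20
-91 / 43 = -2.12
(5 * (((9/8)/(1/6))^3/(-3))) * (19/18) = -69255/128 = -541.05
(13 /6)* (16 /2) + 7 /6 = 37 /2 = 18.50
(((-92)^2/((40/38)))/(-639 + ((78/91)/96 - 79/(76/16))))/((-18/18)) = 85554112/6975825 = 12.26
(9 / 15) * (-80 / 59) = -48 / 59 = -0.81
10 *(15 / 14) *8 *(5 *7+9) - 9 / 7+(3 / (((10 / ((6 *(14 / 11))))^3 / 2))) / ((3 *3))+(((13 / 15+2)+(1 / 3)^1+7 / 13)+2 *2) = 57202090072 / 15140125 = 3778.18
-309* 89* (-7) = 192507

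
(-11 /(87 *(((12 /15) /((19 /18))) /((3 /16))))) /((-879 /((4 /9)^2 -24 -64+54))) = -1430605 /1189308096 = -0.00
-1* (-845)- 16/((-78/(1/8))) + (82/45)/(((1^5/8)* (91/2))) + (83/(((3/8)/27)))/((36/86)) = 4763224/315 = 15121.35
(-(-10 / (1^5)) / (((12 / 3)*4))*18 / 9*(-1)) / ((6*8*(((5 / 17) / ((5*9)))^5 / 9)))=-1257617039895 / 64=-19650266248.36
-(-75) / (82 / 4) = 150 / 41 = 3.66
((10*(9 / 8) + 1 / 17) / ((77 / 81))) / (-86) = -62289 / 450296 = -0.14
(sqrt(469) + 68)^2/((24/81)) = 459 *sqrt(469) + 137511/8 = 27129.17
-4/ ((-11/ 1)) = 4/ 11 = 0.36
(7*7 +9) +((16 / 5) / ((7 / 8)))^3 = 4583902 / 42875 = 106.91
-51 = -51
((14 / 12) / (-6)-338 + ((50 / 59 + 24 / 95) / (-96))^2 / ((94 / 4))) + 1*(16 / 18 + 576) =406016695353689 / 1700989257600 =238.69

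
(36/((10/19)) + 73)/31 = 707/155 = 4.56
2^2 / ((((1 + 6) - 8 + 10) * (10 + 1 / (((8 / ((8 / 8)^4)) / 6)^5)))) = 4096 / 94347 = 0.04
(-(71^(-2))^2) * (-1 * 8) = 8/25411681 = 0.00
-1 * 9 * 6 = -54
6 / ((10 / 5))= 3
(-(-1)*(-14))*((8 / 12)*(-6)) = 56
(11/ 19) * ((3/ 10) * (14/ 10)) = 231/ 950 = 0.24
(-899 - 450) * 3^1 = -4047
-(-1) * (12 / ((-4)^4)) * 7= 21 / 64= 0.33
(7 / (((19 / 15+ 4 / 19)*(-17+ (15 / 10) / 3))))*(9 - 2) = -9310 / 4631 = -2.01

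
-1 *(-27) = 27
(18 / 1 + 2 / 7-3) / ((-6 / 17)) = -43.31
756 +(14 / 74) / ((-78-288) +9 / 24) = 81818044 / 108225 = 756.00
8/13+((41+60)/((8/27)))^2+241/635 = 61389072527/528320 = 116196.76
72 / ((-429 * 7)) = -24 / 1001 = -0.02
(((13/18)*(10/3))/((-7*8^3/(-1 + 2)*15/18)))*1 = -13/16128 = -0.00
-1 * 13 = -13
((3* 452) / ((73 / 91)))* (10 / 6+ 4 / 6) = 287924 / 73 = 3944.16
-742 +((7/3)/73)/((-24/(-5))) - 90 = -4372957/5256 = -831.99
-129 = -129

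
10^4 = 10000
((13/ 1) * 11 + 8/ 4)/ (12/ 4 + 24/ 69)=3335/ 77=43.31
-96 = -96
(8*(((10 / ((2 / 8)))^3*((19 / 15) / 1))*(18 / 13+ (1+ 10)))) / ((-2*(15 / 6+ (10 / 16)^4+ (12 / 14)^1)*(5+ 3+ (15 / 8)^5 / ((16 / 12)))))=-84085151734169600 / 1865142954987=-45082.42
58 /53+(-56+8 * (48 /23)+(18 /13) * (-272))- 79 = -493.83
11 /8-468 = -3733 /8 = -466.62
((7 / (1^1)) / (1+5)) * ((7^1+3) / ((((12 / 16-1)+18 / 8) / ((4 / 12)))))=35 / 18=1.94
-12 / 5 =-2.40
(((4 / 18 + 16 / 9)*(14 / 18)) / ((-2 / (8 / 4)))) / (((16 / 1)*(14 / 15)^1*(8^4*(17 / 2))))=-5 / 1671168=-0.00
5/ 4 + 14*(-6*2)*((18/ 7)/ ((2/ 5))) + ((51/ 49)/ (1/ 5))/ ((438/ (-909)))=-15589285/ 14308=-1089.55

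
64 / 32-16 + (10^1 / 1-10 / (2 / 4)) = -24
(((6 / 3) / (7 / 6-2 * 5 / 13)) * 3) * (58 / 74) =13572 / 1147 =11.83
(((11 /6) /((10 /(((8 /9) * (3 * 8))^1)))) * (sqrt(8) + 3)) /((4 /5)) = 88 * sqrt(2) /9 + 44 /3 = 28.49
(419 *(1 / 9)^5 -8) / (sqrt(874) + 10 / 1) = 2359865 / 22851963 -471973 *sqrt(874) / 45703926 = -0.20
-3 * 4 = -12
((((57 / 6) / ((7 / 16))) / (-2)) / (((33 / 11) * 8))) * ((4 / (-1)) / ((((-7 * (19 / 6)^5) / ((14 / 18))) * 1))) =-576 / 912247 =-0.00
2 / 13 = 0.15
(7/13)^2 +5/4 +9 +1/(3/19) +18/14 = 257785/14196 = 18.16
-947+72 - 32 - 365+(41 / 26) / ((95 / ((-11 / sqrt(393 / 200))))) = -1272.13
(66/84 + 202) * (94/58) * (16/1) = 1067464/203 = 5258.44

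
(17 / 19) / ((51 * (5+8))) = 1 / 741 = 0.00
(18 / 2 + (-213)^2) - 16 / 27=1225190 / 27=45377.41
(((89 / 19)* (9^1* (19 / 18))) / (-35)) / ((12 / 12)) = -89 / 70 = -1.27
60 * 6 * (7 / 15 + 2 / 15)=216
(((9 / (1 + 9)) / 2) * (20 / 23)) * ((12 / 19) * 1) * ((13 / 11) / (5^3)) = 1404 / 600875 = 0.00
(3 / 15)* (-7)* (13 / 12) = -91 / 60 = -1.52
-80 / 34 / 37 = -40 / 629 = -0.06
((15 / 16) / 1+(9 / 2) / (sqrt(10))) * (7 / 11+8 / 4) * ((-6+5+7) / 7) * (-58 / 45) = -2523 * sqrt(10) / 1925 -841 / 308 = -6.88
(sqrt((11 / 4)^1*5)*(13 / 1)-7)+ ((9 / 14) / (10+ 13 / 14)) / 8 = -951 / 136+ 13*sqrt(55) / 2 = 41.21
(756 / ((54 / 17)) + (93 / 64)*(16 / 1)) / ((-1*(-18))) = 1045 / 72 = 14.51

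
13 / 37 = 0.35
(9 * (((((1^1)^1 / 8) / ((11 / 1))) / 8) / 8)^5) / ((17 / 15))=135 / 96330131257734201344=0.00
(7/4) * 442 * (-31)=-47957/2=-23978.50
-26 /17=-1.53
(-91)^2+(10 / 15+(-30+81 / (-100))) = 8250.86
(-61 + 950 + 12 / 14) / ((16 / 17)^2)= 1004.57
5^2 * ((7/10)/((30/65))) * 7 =3185/12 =265.42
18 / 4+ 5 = 19 / 2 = 9.50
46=46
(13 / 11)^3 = 2197 / 1331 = 1.65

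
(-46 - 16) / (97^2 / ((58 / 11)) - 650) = -3596 / 65799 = -0.05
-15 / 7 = -2.14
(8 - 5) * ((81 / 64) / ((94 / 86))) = 10449 / 3008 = 3.47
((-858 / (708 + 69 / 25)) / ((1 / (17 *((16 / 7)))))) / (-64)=0.73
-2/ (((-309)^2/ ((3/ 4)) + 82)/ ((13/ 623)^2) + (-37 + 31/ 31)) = -169/ 24721873613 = -0.00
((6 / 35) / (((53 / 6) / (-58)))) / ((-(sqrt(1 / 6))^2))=12528 / 1855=6.75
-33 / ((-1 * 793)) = 33 / 793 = 0.04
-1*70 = -70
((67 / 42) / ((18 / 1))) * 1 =67 / 756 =0.09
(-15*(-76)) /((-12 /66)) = -6270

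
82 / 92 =0.89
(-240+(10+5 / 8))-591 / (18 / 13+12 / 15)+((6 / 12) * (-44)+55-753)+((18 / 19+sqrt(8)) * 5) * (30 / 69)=-302288285 / 248216+100 * sqrt(2) / 23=-1211.69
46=46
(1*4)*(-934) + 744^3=411827048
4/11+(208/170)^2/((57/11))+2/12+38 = 351707797/9060150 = 38.82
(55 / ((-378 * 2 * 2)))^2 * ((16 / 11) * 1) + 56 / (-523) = -7857679 / 74728332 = -0.11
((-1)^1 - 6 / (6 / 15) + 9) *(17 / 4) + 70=161 / 4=40.25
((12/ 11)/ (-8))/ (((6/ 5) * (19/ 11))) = -5/ 76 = -0.07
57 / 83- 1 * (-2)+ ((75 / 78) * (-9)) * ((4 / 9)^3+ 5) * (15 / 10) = -7383083 / 116532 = -63.36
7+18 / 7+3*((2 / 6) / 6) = 409 / 42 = 9.74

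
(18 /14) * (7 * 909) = 8181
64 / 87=0.74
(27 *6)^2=26244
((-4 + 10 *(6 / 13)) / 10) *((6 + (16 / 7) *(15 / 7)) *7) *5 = 2136 / 91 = 23.47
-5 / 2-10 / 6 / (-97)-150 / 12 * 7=-26185 / 291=-89.98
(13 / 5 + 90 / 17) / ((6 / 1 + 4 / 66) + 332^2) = 22143 / 309195320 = 0.00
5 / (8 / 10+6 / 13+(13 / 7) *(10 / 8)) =1.40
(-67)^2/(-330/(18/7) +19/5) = -67335/1868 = -36.05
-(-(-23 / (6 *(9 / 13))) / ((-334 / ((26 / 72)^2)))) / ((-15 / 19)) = -960089 / 350619840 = -0.00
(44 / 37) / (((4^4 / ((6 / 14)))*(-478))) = -33 / 7923328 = -0.00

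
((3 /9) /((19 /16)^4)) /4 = 16384 /390963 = 0.04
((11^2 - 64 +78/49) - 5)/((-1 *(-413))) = 0.13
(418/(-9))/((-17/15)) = 2090/51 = 40.98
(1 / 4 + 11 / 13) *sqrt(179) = 57 *sqrt(179) / 52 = 14.67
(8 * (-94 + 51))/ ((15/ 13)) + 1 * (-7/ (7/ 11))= -309.13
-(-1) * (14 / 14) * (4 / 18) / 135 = 2 / 1215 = 0.00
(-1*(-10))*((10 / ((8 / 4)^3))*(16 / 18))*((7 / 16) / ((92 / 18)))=175 / 184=0.95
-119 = -119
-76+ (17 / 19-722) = -15145 / 19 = -797.11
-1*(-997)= 997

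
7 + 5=12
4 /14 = 2 /7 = 0.29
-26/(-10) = 13/5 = 2.60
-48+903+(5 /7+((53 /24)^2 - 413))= 1804687 /4032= 447.59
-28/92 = -0.30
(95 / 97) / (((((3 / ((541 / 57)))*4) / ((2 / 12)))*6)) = 2705 / 125712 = 0.02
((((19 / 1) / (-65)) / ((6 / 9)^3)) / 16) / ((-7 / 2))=513 / 29120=0.02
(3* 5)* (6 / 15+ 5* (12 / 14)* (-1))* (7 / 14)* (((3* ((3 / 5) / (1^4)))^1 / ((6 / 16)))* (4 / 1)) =-19584 / 35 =-559.54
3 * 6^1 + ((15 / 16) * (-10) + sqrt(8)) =11.45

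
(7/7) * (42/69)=14/23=0.61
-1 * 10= -10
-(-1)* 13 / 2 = 13 / 2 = 6.50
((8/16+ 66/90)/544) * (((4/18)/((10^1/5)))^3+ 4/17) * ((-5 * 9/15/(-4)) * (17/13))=108521/206219520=0.00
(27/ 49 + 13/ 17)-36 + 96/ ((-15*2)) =-157788/ 4165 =-37.88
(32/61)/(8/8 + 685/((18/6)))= 0.00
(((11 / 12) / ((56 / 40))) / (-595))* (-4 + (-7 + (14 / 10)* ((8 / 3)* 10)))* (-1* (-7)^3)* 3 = -6083 / 204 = -29.82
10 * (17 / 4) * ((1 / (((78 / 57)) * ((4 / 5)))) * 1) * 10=40375 / 104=388.22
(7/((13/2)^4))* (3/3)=112/28561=0.00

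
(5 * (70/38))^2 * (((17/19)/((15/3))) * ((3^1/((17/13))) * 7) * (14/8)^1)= 11704875/27436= 426.62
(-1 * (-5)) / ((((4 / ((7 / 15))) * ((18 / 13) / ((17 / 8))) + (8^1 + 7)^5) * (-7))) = -221 / 234952353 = -0.00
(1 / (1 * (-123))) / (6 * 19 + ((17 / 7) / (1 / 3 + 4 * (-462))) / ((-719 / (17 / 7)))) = -195285433 / 2738292448167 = -0.00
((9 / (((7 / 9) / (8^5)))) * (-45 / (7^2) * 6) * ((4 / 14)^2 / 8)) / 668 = -89579520 / 2806769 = -31.92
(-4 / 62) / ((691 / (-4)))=8 / 21421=0.00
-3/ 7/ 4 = -3/ 28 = -0.11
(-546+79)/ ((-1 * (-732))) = -467/ 732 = -0.64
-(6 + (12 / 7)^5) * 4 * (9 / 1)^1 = -12588264 / 16807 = -748.99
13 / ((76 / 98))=637 / 38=16.76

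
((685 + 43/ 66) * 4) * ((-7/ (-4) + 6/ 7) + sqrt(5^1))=90506 * sqrt(5)/ 33 + 3303469/ 462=13283.02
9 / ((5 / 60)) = 108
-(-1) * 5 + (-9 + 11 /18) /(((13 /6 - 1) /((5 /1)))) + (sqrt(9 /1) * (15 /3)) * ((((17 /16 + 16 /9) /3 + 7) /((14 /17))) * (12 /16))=69535 /896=77.61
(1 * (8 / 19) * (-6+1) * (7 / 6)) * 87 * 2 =-8120 / 19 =-427.37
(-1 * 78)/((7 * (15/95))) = -494/7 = -70.57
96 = 96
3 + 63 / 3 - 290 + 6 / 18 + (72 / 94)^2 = -1756685 / 6627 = -265.08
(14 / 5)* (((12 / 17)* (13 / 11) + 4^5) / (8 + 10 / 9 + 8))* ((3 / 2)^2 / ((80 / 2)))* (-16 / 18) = -431199 / 51425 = -8.39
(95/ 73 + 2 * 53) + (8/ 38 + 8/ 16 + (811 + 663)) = 4388501/ 2774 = 1582.01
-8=-8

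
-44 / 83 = -0.53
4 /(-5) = -4 /5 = -0.80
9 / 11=0.82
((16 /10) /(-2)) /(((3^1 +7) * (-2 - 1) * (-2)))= -1 /75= -0.01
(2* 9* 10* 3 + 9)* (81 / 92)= 44469 / 92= 483.36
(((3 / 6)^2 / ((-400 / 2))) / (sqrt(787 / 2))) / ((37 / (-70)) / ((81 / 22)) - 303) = 567 *sqrt(1574) / 108217159040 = 0.00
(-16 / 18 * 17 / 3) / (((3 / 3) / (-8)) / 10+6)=-10880 / 12933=-0.84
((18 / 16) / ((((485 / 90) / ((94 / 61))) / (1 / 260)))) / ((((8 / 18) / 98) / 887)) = 1489172769 / 6153680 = 242.00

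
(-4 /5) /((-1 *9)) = 4 /45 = 0.09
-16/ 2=-8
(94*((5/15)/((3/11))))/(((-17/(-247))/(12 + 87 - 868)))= -196401062/153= -1283667.07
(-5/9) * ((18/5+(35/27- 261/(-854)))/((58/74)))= -22189973/6018138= -3.69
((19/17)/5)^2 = 361/7225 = 0.05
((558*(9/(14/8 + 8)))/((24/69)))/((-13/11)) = -211761/169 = -1253.02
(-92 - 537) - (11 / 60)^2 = -2264521 / 3600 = -629.03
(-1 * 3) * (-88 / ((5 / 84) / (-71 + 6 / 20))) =-7839216 / 25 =-313568.64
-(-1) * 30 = 30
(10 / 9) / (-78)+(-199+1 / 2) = -139357 / 702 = -198.51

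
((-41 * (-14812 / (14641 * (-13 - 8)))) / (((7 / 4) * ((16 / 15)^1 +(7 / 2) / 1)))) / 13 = -3470240 / 182529347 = -0.02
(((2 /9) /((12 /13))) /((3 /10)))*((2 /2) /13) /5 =1 /81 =0.01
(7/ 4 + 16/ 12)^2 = 1369/ 144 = 9.51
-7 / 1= -7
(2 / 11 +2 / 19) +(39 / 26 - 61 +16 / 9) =-57.44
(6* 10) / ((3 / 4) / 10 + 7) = 2400 / 283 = 8.48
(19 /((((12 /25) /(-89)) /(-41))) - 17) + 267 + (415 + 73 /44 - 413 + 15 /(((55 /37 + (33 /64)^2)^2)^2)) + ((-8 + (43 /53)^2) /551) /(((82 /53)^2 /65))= 195121136650123710151556349614863 /1348504437071838887508917172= 144694.47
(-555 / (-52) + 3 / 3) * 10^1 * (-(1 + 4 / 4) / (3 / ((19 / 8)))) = -57665 / 312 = -184.82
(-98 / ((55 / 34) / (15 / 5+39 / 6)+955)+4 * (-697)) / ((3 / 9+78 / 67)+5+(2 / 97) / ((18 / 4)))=-254106591163 / 592598360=-428.80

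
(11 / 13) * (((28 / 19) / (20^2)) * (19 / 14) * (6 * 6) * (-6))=-297 / 325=-0.91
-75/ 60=-5/ 4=-1.25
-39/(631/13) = -507/631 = -0.80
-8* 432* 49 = -169344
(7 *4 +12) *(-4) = -160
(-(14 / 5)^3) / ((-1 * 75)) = 2744 / 9375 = 0.29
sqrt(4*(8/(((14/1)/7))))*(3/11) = 12/11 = 1.09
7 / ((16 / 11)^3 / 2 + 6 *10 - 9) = 9317 / 69929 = 0.13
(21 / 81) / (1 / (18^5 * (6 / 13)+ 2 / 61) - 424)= -4841073398 / 7917229730061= -0.00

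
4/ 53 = 0.08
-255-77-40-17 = -389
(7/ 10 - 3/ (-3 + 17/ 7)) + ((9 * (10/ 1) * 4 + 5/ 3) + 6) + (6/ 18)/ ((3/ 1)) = 67271/ 180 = 373.73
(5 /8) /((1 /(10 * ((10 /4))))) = 125 /8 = 15.62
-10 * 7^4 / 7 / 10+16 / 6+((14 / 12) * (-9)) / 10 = -20483 / 60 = -341.38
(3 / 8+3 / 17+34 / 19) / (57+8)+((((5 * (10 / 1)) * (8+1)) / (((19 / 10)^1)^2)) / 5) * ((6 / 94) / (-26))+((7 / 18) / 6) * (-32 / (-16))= 422946419 / 4049683560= 0.10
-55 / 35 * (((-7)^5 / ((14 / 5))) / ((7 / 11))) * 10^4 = 148225000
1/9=0.11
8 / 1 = 8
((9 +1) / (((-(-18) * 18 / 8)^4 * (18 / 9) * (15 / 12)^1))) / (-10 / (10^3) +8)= 6400 / 34394330079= 0.00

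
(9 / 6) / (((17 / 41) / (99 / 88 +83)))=82779 / 272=304.33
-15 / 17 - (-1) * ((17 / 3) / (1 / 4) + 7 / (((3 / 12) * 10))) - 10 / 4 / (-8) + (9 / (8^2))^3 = 1664456231 / 66846720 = 24.90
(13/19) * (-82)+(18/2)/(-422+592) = -181049/3230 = -56.05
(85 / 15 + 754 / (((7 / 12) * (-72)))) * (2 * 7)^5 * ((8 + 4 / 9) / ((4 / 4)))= -502173952 / 9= -55797105.78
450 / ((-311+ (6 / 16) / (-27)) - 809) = -32400 / 80641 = -0.40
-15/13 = -1.15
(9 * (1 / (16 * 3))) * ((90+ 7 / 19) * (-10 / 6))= -8585 / 304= -28.24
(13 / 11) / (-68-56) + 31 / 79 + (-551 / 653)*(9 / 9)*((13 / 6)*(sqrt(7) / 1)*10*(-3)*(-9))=41257 / 107756-322335*sqrt(7) / 653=-1305.62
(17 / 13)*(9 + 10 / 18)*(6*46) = 3448.82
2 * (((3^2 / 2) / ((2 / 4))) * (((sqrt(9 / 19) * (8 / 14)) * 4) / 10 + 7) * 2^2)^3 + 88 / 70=7663530175488 * sqrt(19) / 15477875 + 106581250516 / 3325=34212724.60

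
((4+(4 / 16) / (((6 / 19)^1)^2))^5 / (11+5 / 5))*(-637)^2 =293073681014746428433 / 743008370688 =394441964.02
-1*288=-288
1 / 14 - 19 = -265 / 14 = -18.93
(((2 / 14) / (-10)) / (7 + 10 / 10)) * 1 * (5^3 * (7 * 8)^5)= -122931200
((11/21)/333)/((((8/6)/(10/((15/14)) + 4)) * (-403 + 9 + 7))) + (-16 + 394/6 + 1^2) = 137118634/2706291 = 50.67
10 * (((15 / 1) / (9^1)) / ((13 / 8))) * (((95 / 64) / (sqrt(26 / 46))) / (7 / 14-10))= -125 * sqrt(299) / 1014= -2.13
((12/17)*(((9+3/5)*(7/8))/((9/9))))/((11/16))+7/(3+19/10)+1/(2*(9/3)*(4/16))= 210484/19635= 10.72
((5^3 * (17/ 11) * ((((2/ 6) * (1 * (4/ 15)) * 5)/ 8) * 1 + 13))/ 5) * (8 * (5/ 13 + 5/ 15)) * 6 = 22372000/ 1287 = 17383.06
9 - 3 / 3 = 8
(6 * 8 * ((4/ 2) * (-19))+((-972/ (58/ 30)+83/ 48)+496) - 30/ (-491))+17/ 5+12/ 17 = -106015604287/ 58095120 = -1824.86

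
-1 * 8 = -8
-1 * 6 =-6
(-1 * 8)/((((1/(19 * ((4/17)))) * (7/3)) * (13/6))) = -7.07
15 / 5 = 3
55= 55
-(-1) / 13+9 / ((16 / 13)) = 1537 / 208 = 7.39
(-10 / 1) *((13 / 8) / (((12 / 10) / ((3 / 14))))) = -2.90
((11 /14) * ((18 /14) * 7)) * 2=99 /7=14.14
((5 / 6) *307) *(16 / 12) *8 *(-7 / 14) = -12280 / 9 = -1364.44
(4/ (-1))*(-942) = 3768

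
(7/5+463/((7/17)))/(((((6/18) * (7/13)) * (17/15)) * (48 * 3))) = 128063/3332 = 38.43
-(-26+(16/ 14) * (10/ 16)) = 177/ 7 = 25.29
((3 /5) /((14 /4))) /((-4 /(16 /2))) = -12 /35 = -0.34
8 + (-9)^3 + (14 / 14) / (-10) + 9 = -7121 / 10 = -712.10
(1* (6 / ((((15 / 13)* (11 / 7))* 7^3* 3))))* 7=26 / 1155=0.02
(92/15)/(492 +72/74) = 851/68400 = 0.01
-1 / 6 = -0.17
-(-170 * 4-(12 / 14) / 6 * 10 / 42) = 99965 / 147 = 680.03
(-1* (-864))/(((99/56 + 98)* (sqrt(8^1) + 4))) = 24192/5587 - 12096* sqrt(2)/5587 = 1.27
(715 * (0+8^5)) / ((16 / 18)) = 26357760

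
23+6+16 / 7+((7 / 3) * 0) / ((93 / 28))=31.29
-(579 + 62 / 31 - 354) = -227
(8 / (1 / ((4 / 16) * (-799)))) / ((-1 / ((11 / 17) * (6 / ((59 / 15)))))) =93060 / 59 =1577.29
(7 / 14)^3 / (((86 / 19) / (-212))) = -1007 / 172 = -5.85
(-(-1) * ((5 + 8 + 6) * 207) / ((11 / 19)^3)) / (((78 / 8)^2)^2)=767330048 / 342132219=2.24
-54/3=-18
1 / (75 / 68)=68 / 75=0.91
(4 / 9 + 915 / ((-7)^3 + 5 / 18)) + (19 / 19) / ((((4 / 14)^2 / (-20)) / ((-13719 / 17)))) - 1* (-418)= 11000418739 / 55521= 198130.77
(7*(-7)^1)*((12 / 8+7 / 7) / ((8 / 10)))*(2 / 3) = -1225 / 12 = -102.08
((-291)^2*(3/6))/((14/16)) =338724/7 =48389.14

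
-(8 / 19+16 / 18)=-224 / 171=-1.31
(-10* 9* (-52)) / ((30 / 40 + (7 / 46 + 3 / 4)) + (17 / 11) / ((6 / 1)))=546480 / 223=2450.58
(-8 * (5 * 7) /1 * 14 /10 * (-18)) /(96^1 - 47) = 144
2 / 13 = 0.15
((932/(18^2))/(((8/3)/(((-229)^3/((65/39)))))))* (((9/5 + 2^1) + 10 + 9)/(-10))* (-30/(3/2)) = -53163794303/150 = -354425295.35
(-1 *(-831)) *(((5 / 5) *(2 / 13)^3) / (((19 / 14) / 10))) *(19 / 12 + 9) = 9850120 / 41743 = 235.97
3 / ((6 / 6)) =3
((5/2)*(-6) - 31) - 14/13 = -612/13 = -47.08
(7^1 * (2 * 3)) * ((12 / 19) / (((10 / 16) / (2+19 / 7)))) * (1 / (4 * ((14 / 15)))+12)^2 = 140174793 / 4655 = 30112.74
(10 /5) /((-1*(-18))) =1 /9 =0.11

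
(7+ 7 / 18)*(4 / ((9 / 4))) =1064 / 81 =13.14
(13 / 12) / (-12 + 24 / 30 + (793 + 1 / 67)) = 4355 / 3142896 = 0.00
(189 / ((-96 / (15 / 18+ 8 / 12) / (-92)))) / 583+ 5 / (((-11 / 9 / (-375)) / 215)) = 3076654347 / 9328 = 329830.01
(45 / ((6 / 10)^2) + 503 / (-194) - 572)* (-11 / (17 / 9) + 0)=8634879 / 3298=2618.22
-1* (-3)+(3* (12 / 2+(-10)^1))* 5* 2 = -117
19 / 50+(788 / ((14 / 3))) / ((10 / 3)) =17863 / 350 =51.04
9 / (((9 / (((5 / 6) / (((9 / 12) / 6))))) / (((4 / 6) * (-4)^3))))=-2560 / 9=-284.44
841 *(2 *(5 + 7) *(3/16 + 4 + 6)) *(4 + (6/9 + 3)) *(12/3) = 6305818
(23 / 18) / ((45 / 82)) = 943 / 405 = 2.33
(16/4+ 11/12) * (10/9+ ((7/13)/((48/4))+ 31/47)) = 2356165/263952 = 8.93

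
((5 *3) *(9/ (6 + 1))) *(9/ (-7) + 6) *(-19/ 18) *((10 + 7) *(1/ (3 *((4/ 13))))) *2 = -692835/ 196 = -3534.87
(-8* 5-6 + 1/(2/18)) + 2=-35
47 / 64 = 0.73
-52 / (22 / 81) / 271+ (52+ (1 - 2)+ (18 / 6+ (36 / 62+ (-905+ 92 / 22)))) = -78266943 / 92411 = -846.94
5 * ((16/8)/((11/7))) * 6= 420/11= 38.18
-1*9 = -9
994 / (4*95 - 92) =497 / 144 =3.45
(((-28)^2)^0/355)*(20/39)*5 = 20/2769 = 0.01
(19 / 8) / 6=19 / 48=0.40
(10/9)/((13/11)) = 110/117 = 0.94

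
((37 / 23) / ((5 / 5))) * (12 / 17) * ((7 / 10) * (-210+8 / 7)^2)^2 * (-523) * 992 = -15476648134735492608 / 28175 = -549304281623265.04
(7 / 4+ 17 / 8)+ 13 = 16.88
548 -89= 459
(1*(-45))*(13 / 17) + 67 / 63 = -35716 / 1071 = -33.35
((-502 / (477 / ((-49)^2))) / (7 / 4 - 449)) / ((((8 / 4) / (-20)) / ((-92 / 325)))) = 887102272 / 55467945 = 15.99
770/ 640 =77/ 64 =1.20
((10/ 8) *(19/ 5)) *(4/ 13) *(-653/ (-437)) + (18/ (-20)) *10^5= -89997.82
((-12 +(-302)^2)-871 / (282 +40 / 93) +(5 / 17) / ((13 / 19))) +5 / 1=91194.35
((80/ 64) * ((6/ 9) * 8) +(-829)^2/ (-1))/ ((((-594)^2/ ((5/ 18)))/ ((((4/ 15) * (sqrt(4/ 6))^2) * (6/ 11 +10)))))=-1.01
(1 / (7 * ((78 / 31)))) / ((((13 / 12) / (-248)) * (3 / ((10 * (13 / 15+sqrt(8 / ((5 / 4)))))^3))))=-169757.09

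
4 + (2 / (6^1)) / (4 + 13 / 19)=1087 / 267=4.07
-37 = -37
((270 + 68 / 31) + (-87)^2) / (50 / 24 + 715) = 2916924 / 266755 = 10.93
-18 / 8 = -9 / 4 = -2.25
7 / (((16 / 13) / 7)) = 637 / 16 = 39.81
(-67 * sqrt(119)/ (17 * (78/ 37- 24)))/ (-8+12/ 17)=-2479 * sqrt(119)/ 100440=-0.27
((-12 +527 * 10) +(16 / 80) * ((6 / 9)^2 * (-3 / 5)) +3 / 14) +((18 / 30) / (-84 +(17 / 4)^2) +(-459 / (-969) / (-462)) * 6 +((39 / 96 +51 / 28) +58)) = 3940187120867 / 740863200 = 5318.37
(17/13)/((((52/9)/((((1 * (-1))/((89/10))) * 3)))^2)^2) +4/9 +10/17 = 58892532279661289/57028007964876624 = 1.03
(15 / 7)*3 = 45 / 7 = 6.43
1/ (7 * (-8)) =-0.02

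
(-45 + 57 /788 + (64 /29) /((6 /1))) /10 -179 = -25154017 /137112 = -183.46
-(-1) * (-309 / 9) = -34.33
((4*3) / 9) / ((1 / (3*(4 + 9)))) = 52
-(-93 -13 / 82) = 7639 / 82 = 93.16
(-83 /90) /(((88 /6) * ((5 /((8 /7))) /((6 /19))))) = -166 /36575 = -0.00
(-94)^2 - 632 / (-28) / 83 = 5133874 / 581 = 8836.27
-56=-56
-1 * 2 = -2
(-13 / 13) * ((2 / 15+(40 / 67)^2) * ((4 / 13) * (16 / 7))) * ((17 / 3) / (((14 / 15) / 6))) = -35880064 / 2859493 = -12.55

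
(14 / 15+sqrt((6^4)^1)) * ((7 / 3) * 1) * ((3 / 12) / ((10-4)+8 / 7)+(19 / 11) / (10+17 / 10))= 91150451 / 5791500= 15.74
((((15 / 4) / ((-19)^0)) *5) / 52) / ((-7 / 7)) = -75 / 208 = -0.36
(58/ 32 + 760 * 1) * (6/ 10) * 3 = 109701/ 80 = 1371.26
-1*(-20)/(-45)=-4/9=-0.44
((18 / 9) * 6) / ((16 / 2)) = 3 / 2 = 1.50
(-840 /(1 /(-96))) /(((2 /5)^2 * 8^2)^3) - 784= -46458349 /65536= -708.90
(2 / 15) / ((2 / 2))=2 / 15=0.13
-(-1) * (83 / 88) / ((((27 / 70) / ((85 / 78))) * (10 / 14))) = 345695 / 92664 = 3.73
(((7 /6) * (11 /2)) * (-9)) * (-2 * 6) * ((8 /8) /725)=693 /725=0.96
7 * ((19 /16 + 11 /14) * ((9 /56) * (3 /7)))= 5967 /6272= 0.95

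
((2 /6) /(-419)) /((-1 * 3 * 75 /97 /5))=97 /56565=0.00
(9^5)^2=3486784401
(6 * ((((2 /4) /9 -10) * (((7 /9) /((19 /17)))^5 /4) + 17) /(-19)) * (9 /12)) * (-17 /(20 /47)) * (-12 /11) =-139578028178275997 /814883586636240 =-171.29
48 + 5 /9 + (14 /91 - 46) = 317 /117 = 2.71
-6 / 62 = -3 / 31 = -0.10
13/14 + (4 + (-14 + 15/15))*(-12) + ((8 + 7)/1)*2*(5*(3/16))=137.05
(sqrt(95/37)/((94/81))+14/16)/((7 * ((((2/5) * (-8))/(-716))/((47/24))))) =42065/768+24165 * sqrt(3515)/16576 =141.20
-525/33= -175/11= -15.91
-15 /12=-5 /4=-1.25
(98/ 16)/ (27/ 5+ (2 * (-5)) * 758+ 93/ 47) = -11515/ 14236528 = -0.00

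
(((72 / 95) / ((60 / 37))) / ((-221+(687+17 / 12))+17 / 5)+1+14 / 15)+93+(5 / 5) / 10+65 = 515372303 / 3220386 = 160.03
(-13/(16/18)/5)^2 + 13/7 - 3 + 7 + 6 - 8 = 139023/11200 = 12.41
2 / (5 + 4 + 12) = 2 / 21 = 0.10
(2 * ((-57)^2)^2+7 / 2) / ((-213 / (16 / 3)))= -337792088 / 639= -528626.12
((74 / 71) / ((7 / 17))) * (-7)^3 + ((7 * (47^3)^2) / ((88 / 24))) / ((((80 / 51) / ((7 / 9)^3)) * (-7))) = -4462610319263089 / 5060880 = -881785444.28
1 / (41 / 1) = 0.02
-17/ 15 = -1.13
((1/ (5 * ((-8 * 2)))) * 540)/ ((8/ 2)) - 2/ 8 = -31/ 16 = -1.94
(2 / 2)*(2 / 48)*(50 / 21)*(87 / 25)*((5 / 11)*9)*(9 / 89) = 3915 / 27412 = 0.14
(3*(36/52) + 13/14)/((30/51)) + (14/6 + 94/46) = 1191271/125580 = 9.49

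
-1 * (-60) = 60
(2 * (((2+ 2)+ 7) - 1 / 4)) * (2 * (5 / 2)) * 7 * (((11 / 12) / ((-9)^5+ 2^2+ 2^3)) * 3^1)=-1505 / 42936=-0.04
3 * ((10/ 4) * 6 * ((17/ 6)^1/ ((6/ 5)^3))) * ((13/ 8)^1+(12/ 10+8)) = 920125/ 1152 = 798.72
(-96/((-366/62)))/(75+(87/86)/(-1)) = 0.22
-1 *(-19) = 19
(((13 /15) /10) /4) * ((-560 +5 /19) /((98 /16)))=-9217 /4655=-1.98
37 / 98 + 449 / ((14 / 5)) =7876 / 49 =160.73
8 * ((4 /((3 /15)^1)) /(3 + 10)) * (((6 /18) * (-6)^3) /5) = -2304 /13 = -177.23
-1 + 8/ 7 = 1/ 7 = 0.14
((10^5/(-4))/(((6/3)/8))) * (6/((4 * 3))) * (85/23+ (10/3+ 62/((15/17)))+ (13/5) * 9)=-5034782.61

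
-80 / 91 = -0.88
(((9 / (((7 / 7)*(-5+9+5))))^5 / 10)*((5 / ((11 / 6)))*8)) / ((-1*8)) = -3 / 11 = -0.27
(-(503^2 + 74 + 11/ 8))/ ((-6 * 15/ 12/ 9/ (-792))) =-240531390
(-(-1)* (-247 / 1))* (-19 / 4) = 4693 / 4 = 1173.25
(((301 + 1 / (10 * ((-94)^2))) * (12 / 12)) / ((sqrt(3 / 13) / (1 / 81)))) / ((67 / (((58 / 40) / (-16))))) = -771294469 * sqrt(39) / 460348531200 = -0.01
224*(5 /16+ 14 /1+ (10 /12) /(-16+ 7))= 86002 /27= 3185.26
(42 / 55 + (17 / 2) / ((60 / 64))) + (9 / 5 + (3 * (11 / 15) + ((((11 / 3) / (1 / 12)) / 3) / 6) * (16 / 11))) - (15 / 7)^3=1281233 / 169785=7.55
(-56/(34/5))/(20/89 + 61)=-12460/92633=-0.13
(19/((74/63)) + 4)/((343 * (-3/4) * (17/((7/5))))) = -2986/462315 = -0.01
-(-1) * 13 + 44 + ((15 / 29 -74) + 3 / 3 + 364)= 10107 / 29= 348.52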